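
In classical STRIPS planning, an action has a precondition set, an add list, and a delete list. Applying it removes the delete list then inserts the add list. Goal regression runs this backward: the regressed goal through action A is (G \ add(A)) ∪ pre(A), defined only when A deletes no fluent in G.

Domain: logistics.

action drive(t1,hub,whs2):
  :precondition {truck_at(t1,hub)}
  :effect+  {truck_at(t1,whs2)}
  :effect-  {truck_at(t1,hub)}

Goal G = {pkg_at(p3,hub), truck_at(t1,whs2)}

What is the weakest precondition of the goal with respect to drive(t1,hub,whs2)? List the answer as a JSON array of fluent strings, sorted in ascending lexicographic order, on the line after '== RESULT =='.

Regress:
  G ∩ del = {}  (empty — regression defined)
  G \ add = {pkg_at(p3,hub), truck_at(t1,whs2)} \ {truck_at(t1,whs2)} = {pkg_at(p3,hub)}
  ∪ pre   = {pkg_at(p3,hub)} ∪ {truck_at(t1,hub)}
          = {pkg_at(p3,hub), truck_at(t1,hub)}

== RESULT ==
["pkg_at(p3,hub)", "truck_at(t1,hub)"]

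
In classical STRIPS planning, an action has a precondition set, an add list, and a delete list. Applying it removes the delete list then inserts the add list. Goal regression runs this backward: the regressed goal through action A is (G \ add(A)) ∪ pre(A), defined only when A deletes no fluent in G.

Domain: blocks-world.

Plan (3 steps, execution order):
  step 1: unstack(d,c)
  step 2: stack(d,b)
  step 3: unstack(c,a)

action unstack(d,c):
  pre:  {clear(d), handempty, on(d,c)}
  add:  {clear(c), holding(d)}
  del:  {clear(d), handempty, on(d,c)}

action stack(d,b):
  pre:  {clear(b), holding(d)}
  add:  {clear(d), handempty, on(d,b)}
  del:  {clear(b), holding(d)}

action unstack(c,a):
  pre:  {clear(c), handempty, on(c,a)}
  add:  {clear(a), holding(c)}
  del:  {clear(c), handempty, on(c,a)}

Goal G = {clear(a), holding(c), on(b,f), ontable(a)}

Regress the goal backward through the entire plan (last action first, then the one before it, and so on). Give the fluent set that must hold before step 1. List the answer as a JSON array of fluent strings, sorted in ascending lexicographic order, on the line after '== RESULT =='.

Work backward from the goal:
  through step 3 (unstack(c,a)): drop {clear(a), holding(c)}, keep {on(b,f), ontable(a)}, require {clear(c), handempty, on(c,a)}
    → {clear(c), handempty, on(b,f), on(c,a), ontable(a)}
  through step 2 (stack(d,b)): drop {handempty}, keep {clear(c), on(b,f), on(c,a), ontable(a)}, require {clear(b), holding(d)}
    → {clear(b), clear(c), holding(d), on(b,f), on(c,a), ontable(a)}
  through step 1 (unstack(d,c)): drop {clear(c), holding(d)}, keep {clear(b), on(b,f), on(c,a), ontable(a)}, require {clear(d), handempty, on(d,c)}
    → {clear(b), clear(d), handempty, on(b,f), on(c,a), on(d,c), ontable(a)}

== RESULT ==
["clear(b)", "clear(d)", "handempty", "on(b,f)", "on(c,a)", "on(d,c)", "ontable(a)"]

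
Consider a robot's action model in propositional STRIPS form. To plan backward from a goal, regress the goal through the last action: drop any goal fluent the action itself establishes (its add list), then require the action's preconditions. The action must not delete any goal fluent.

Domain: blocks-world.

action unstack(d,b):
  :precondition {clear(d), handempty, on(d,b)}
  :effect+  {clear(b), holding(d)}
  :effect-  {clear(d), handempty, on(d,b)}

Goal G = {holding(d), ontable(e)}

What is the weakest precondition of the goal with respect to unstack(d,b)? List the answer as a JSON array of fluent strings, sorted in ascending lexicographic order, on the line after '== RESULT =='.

Regress:
  G ∩ del = {}  (empty — regression defined)
  G \ add = {holding(d), ontable(e)} \ {clear(b), holding(d)} = {ontable(e)}
  ∪ pre   = {ontable(e)} ∪ {clear(d), handempty, on(d,b)}
          = {clear(d), handempty, on(d,b), ontable(e)}

== RESULT ==
["clear(d)", "handempty", "on(d,b)", "ontable(e)"]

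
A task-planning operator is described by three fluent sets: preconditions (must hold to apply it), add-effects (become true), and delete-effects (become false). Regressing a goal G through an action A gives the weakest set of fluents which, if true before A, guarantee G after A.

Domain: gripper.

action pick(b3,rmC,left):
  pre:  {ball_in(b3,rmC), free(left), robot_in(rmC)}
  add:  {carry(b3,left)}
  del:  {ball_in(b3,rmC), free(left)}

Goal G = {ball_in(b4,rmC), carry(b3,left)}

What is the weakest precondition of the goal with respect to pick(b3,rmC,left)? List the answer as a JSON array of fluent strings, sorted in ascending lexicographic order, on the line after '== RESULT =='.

Regress:
  G ∩ del = {}  (empty — regression defined)
  G \ add = {ball_in(b4,rmC), carry(b3,left)} \ {carry(b3,left)} = {ball_in(b4,rmC)}
  ∪ pre   = {ball_in(b4,rmC)} ∪ {ball_in(b3,rmC), free(left), robot_in(rmC)}
          = {ball_in(b3,rmC), ball_in(b4,rmC), free(left), robot_in(rmC)}

== RESULT ==
["ball_in(b3,rmC)", "ball_in(b4,rmC)", "free(left)", "robot_in(rmC)"]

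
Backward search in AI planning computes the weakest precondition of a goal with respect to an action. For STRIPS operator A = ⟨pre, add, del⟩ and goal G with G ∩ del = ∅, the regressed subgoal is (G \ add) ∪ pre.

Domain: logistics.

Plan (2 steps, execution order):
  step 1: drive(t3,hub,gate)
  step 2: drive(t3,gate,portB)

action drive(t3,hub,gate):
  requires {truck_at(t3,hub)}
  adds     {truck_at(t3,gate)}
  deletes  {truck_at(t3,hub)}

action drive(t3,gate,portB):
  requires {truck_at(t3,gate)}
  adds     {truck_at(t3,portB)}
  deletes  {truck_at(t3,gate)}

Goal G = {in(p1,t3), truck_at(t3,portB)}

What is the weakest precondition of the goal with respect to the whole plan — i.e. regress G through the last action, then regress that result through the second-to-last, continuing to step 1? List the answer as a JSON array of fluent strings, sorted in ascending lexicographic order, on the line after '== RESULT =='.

Regress step by step:
  through step 2 (drive(t3,gate,portB)): drop {truck_at(t3,portB)}, keep {in(p1,t3)}, require {truck_at(t3,gate)}
    → {in(p1,t3), truck_at(t3,gate)}
  through step 1 (drive(t3,hub,gate)): drop {truck_at(t3,gate)}, keep {in(p1,t3)}, require {truck_at(t3,hub)}
    → {in(p1,t3), truck_at(t3,hub)}

== RESULT ==
["in(p1,t3)", "truck_at(t3,hub)"]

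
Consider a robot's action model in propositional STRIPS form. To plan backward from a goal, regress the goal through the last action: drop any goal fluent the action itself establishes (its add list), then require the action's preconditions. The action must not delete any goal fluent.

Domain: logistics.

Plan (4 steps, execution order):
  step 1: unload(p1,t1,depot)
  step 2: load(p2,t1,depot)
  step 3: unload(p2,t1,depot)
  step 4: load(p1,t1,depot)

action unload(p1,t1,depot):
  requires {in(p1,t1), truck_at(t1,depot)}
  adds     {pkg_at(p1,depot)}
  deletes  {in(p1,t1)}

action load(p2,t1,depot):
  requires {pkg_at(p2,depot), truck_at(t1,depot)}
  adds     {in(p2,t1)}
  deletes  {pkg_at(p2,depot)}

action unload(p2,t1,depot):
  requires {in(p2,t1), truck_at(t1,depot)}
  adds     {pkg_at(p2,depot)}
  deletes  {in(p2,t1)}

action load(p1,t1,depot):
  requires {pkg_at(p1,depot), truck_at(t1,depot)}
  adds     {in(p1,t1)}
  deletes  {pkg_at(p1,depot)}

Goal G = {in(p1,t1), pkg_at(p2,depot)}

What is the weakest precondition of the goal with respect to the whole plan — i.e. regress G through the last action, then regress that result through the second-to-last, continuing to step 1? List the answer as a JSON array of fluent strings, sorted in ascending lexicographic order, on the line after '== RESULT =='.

Regress step by step:
  through step 4 (load(p1,t1,depot)): drop {in(p1,t1)}, keep {pkg_at(p2,depot)}, require {pkg_at(p1,depot), truck_at(t1,depot)}
    → {pkg_at(p1,depot), pkg_at(p2,depot), truck_at(t1,depot)}
  through step 3 (unload(p2,t1,depot)): drop {pkg_at(p2,depot)}, keep {pkg_at(p1,depot), truck_at(t1,depot)}, require {in(p2,t1), truck_at(t1,depot)}
    → {in(p2,t1), pkg_at(p1,depot), truck_at(t1,depot)}
  through step 2 (load(p2,t1,depot)): drop {in(p2,t1)}, keep {pkg_at(p1,depot), truck_at(t1,depot)}, require {pkg_at(p2,depot), truck_at(t1,depot)}
    → {pkg_at(p1,depot), pkg_at(p2,depot), truck_at(t1,depot)}
  through step 1 (unload(p1,t1,depot)): drop {pkg_at(p1,depot)}, keep {pkg_at(p2,depot), truck_at(t1,depot)}, require {in(p1,t1), truck_at(t1,depot)}
    → {in(p1,t1), pkg_at(p2,depot), truck_at(t1,depot)}

== RESULT ==
["in(p1,t1)", "pkg_at(p2,depot)", "truck_at(t1,depot)"]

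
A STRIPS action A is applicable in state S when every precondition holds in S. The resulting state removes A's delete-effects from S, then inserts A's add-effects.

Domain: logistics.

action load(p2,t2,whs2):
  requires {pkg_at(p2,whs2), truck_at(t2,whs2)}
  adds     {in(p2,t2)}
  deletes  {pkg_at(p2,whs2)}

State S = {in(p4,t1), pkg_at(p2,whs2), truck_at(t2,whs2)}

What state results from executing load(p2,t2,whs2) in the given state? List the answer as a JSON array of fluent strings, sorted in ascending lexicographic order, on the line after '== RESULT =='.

Progress:
  pre ⊆ S: {pkg_at(p2,whs2), truck_at(t2,whs2)} ⊆ S  — applicable
  S \ del = {in(p4,t1), truck_at(t2,whs2)}
  ∪ add   = {in(p2,t2), in(p4,t1), truck_at(t2,whs2)}

== RESULT ==
["in(p2,t2)", "in(p4,t1)", "truck_at(t2,whs2)"]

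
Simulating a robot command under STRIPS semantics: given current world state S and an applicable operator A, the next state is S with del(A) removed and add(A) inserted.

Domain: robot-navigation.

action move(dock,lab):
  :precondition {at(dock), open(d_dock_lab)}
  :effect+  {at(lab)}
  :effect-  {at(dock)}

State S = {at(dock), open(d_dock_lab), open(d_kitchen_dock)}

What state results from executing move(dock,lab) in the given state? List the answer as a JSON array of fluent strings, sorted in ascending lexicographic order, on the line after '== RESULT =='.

Progress:
  pre ⊆ S: {at(dock), open(d_dock_lab)} ⊆ S  — applicable
  S \ del = {open(d_dock_lab), open(d_kitchen_dock)}
  ∪ add   = {at(lab), open(d_dock_lab), open(d_kitchen_dock)}

== RESULT ==
["at(lab)", "open(d_dock_lab)", "open(d_kitchen_dock)"]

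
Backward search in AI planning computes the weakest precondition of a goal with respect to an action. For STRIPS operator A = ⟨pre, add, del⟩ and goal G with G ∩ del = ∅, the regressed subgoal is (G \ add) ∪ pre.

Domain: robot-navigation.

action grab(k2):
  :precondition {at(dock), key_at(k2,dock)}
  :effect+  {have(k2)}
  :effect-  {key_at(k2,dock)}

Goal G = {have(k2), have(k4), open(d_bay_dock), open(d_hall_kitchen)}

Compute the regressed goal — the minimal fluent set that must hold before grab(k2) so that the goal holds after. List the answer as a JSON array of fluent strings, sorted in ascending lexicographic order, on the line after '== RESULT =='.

Compute (G \ add) ∪ pre:
  G ∩ del = {}  (empty — regression defined)
  G \ add = {have(k2), have(k4), open(d_bay_dock), open(d_hall_kitchen)} \ {have(k2)} = {have(k4), open(d_bay_dock), open(d_hall_kitchen)}
  ∪ pre   = {have(k4), open(d_bay_dock), open(d_hall_kitchen)} ∪ {at(dock), key_at(k2,dock)}
          = {at(dock), have(k4), key_at(k2,dock), open(d_bay_dock), open(d_hall_kitchen)}

== RESULT ==
["at(dock)", "have(k4)", "key_at(k2,dock)", "open(d_bay_dock)", "open(d_hall_kitchen)"]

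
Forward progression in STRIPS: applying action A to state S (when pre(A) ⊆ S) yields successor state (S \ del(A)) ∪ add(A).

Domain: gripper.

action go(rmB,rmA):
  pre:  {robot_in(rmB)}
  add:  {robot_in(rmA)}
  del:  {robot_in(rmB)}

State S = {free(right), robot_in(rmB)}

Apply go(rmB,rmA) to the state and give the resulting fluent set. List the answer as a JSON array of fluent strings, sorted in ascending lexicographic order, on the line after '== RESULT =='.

Compute (S \ del) ∪ add:
  pre ⊆ S: {robot_in(rmB)} ⊆ S  — applicable
  S \ del = {free(right)}
  ∪ add   = {free(right), robot_in(rmA)}

== RESULT ==
["free(right)", "robot_in(rmA)"]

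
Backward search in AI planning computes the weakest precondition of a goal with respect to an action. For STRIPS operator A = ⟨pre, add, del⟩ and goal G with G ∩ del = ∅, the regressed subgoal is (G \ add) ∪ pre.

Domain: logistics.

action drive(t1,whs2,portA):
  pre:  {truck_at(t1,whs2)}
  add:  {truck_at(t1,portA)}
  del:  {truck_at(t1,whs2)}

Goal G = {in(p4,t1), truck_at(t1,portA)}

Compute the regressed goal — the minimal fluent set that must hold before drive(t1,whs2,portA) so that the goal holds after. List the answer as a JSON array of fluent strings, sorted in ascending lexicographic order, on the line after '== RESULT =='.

Compute (G \ add) ∪ pre:
  G ∩ del = {}  (empty — regression defined)
  G \ add = {in(p4,t1), truck_at(t1,portA)} \ {truck_at(t1,portA)} = {in(p4,t1)}
  ∪ pre   = {in(p4,t1)} ∪ {truck_at(t1,whs2)}
          = {in(p4,t1), truck_at(t1,whs2)}

== RESULT ==
["in(p4,t1)", "truck_at(t1,whs2)"]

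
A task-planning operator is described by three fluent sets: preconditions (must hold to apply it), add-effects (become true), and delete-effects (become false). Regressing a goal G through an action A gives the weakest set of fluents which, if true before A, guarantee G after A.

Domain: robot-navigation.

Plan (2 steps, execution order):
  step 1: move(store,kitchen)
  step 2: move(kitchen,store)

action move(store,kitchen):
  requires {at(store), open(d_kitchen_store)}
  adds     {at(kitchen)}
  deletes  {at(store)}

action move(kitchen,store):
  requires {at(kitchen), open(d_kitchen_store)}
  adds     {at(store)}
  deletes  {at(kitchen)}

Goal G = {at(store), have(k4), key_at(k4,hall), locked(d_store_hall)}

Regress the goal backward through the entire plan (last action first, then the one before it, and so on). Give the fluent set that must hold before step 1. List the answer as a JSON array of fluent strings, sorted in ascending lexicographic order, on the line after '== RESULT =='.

Work backward from the goal:
  through step 2 (move(kitchen,store)): drop {at(store)}, keep {have(k4), key_at(k4,hall), locked(d_store_hall)}, require {at(kitchen), open(d_kitchen_store)}
    → {at(kitchen), have(k4), key_at(k4,hall), locked(d_store_hall), open(d_kitchen_store)}
  through step 1 (move(store,kitchen)): drop {at(kitchen)}, keep {have(k4), key_at(k4,hall), locked(d_store_hall), open(d_kitchen_store)}, require {at(store), open(d_kitchen_store)}
    → {at(store), have(k4), key_at(k4,hall), locked(d_store_hall), open(d_kitchen_store)}

== RESULT ==
["at(store)", "have(k4)", "key_at(k4,hall)", "locked(d_store_hall)", "open(d_kitchen_store)"]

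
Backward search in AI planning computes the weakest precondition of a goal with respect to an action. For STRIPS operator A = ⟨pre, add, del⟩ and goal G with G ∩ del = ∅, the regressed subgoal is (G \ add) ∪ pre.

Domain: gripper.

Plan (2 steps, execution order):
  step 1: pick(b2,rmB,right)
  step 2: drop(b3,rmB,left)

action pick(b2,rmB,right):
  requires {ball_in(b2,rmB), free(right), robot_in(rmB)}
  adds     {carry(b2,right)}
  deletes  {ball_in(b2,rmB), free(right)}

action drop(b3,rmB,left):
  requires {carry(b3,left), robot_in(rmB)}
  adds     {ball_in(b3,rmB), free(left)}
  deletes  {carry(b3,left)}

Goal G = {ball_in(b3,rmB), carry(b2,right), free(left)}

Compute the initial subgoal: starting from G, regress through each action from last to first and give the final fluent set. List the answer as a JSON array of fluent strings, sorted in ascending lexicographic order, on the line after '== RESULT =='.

Regress step by step:
  through step 2 (drop(b3,rmB,left)): drop {ball_in(b3,rmB), free(left)}, keep {carry(b2,right)}, require {carry(b3,left), robot_in(rmB)}
    → {carry(b2,right), carry(b3,left), robot_in(rmB)}
  through step 1 (pick(b2,rmB,right)): drop {carry(b2,right)}, keep {carry(b3,left), robot_in(rmB)}, require {ball_in(b2,rmB), free(right), robot_in(rmB)}
    → {ball_in(b2,rmB), carry(b3,left), free(right), robot_in(rmB)}

== RESULT ==
["ball_in(b2,rmB)", "carry(b3,left)", "free(right)", "robot_in(rmB)"]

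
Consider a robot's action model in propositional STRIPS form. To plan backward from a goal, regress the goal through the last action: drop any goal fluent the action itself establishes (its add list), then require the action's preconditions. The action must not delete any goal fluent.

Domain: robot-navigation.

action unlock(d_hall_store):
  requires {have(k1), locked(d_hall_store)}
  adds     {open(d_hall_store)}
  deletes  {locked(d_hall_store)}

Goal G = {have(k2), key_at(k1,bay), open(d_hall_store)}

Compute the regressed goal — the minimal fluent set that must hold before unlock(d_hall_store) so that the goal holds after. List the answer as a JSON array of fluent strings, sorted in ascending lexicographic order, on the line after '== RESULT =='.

Compute (G \ add) ∪ pre:
  G ∩ del = {}  (empty — regression defined)
  G \ add = {have(k2), key_at(k1,bay), open(d_hall_store)} \ {open(d_hall_store)} = {have(k2), key_at(k1,bay)}
  ∪ pre   = {have(k2), key_at(k1,bay)} ∪ {have(k1), locked(d_hall_store)}
          = {have(k1), have(k2), key_at(k1,bay), locked(d_hall_store)}

== RESULT ==
["have(k1)", "have(k2)", "key_at(k1,bay)", "locked(d_hall_store)"]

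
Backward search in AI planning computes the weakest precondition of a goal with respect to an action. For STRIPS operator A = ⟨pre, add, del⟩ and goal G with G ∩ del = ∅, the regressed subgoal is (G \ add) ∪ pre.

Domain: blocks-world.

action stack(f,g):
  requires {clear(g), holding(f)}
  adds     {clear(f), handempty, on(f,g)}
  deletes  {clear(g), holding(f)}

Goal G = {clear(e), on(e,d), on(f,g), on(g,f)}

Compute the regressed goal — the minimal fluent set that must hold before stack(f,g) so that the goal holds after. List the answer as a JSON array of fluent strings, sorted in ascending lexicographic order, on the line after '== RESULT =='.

Regress:
  G ∩ del = {}  (empty — regression defined)
  G \ add = {clear(e), on(e,d), on(f,g), on(g,f)} \ {clear(f), handempty, on(f,g)} = {clear(e), on(e,d), on(g,f)}
  ∪ pre   = {clear(e), on(e,d), on(g,f)} ∪ {clear(g), holding(f)}
          = {clear(e), clear(g), holding(f), on(e,d), on(g,f)}

== RESULT ==
["clear(e)", "clear(g)", "holding(f)", "on(e,d)", "on(g,f)"]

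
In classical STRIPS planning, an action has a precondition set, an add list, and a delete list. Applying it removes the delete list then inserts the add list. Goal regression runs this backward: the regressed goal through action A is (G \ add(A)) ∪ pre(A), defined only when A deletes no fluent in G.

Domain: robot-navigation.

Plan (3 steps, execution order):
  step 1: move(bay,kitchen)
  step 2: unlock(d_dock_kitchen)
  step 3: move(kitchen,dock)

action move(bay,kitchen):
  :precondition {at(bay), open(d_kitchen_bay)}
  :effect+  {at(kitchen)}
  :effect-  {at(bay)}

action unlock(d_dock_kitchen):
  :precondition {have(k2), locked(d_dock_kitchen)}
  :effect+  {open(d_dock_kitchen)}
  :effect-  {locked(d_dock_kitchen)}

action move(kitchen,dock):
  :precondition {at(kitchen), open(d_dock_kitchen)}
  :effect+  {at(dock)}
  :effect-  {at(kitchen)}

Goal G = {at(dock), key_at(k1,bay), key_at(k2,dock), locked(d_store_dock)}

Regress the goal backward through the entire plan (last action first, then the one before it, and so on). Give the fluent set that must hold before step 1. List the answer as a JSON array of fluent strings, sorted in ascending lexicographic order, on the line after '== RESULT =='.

Regress step by step:
  through step 3 (move(kitchen,dock)): drop {at(dock)}, keep {key_at(k1,bay), key_at(k2,dock), locked(d_store_dock)}, require {at(kitchen), open(d_dock_kitchen)}
    → {at(kitchen), key_at(k1,bay), key_at(k2,dock), locked(d_store_dock), open(d_dock_kitchen)}
  through step 2 (unlock(d_dock_kitchen)): drop {open(d_dock_kitchen)}, keep {at(kitchen), key_at(k1,bay), key_at(k2,dock), locked(d_store_dock)}, require {have(k2), locked(d_dock_kitchen)}
    → {at(kitchen), have(k2), key_at(k1,bay), key_at(k2,dock), locked(d_dock_kitchen), locked(d_store_dock)}
  through step 1 (move(bay,kitchen)): drop {at(kitchen)}, keep {have(k2), key_at(k1,bay), key_at(k2,dock), locked(d_dock_kitchen), locked(d_store_dock)}, require {at(bay), open(d_kitchen_bay)}
    → {at(bay), have(k2), key_at(k1,bay), key_at(k2,dock), locked(d_dock_kitchen), locked(d_store_dock), open(d_kitchen_bay)}

== RESULT ==
["at(bay)", "have(k2)", "key_at(k1,bay)", "key_at(k2,dock)", "locked(d_dock_kitchen)", "locked(d_store_dock)", "open(d_kitchen_bay)"]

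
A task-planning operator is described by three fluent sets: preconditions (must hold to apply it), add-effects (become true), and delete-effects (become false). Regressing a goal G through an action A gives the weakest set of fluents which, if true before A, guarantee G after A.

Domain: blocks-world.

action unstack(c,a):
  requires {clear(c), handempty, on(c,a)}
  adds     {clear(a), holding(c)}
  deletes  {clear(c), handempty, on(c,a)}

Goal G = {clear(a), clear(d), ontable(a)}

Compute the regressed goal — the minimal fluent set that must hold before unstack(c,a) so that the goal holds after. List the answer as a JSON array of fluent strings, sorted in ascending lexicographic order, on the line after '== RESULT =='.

Regress:
  G ∩ del = {}  (empty — regression defined)
  G \ add = {clear(a), clear(d), ontable(a)} \ {clear(a), holding(c)} = {clear(d), ontable(a)}
  ∪ pre   = {clear(d), ontable(a)} ∪ {clear(c), handempty, on(c,a)}
          = {clear(c), clear(d), handempty, on(c,a), ontable(a)}

== RESULT ==
["clear(c)", "clear(d)", "handempty", "on(c,a)", "ontable(a)"]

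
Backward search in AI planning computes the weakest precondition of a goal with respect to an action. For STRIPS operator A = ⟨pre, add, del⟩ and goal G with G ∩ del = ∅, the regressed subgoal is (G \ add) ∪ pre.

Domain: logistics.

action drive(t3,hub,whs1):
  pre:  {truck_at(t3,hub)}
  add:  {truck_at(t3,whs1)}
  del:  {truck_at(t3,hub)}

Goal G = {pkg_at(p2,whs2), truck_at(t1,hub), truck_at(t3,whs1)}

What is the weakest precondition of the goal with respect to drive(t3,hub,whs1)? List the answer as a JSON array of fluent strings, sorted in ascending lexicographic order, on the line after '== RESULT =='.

Regress:
  G ∩ del = {}  (empty — regression defined)
  G \ add = {pkg_at(p2,whs2), truck_at(t1,hub), truck_at(t3,whs1)} \ {truck_at(t3,whs1)} = {pkg_at(p2,whs2), truck_at(t1,hub)}
  ∪ pre   = {pkg_at(p2,whs2), truck_at(t1,hub)} ∪ {truck_at(t3,hub)}
          = {pkg_at(p2,whs2), truck_at(t1,hub), truck_at(t3,hub)}

== RESULT ==
["pkg_at(p2,whs2)", "truck_at(t1,hub)", "truck_at(t3,hub)"]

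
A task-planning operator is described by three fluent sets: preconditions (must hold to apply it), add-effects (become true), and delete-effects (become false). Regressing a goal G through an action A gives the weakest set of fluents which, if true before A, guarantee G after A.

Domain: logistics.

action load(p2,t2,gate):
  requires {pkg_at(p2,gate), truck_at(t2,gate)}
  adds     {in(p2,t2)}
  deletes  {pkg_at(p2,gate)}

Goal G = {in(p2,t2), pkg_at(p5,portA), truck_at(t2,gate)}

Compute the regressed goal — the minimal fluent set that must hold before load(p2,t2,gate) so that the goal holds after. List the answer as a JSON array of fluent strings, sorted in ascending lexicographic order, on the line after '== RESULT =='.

Regress:
  G ∩ del = {}  (empty — regression defined)
  G \ add = {in(p2,t2), pkg_at(p5,portA), truck_at(t2,gate)} \ {in(p2,t2)} = {pkg_at(p5,portA), truck_at(t2,gate)}
  ∪ pre   = {pkg_at(p5,portA), truck_at(t2,gate)} ∪ {pkg_at(p2,gate), truck_at(t2,gate)}
          = {pkg_at(p2,gate), pkg_at(p5,portA), truck_at(t2,gate)}

== RESULT ==
["pkg_at(p2,gate)", "pkg_at(p5,portA)", "truck_at(t2,gate)"]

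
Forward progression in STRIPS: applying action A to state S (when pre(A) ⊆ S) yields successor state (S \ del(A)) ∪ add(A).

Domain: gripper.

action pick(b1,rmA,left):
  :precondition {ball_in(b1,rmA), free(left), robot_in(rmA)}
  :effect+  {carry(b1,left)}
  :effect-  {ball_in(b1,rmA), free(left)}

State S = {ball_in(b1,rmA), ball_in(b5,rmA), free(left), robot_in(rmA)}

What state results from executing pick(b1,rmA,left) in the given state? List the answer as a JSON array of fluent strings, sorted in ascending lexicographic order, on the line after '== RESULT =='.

Compute (S \ del) ∪ add:
  pre ⊆ S: {ball_in(b1,rmA), free(left), robot_in(rmA)} ⊆ S  — applicable
  S \ del = {ball_in(b5,rmA), robot_in(rmA)}
  ∪ add   = {ball_in(b5,rmA), carry(b1,left), robot_in(rmA)}

== RESULT ==
["ball_in(b5,rmA)", "carry(b1,left)", "robot_in(rmA)"]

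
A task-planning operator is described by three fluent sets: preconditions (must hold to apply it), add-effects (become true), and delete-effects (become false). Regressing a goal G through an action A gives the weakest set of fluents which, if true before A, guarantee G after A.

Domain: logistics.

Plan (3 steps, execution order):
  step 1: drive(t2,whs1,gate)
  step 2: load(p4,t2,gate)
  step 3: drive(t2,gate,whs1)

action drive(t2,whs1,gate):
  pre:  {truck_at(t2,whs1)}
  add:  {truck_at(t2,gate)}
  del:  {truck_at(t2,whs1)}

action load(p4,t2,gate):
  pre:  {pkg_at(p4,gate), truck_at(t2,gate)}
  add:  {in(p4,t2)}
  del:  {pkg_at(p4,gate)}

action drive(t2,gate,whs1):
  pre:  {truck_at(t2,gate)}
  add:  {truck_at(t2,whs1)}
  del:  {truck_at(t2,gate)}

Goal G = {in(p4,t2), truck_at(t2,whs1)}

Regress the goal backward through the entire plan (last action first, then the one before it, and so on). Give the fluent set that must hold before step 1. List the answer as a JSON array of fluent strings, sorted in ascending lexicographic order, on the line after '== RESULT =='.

Work backward from the goal:
  through step 3 (drive(t2,gate,whs1)): drop {truck_at(t2,whs1)}, keep {in(p4,t2)}, require {truck_at(t2,gate)}
    → {in(p4,t2), truck_at(t2,gate)}
  through step 2 (load(p4,t2,gate)): drop {in(p4,t2)}, keep {truck_at(t2,gate)}, require {pkg_at(p4,gate), truck_at(t2,gate)}
    → {pkg_at(p4,gate), truck_at(t2,gate)}
  through step 1 (drive(t2,whs1,gate)): drop {truck_at(t2,gate)}, keep {pkg_at(p4,gate)}, require {truck_at(t2,whs1)}
    → {pkg_at(p4,gate), truck_at(t2,whs1)}

== RESULT ==
["pkg_at(p4,gate)", "truck_at(t2,whs1)"]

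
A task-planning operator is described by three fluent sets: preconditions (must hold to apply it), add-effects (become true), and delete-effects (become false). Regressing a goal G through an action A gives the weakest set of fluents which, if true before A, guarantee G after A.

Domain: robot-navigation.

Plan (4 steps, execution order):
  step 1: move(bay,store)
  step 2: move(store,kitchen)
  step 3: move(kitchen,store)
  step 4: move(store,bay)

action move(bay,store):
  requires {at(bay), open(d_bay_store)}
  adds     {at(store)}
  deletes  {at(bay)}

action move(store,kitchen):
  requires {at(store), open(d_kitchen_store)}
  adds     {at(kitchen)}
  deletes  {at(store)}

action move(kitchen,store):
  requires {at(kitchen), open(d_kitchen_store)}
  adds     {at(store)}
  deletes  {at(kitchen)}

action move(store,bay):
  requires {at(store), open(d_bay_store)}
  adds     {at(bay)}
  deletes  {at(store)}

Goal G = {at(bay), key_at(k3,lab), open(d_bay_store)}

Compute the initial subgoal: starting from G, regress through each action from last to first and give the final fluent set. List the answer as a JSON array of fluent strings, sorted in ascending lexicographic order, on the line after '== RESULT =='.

Work backward from the goal:
  through step 4 (move(store,bay)): drop {at(bay)}, keep {key_at(k3,lab), open(d_bay_store)}, require {at(store), open(d_bay_store)}
    → {at(store), key_at(k3,lab), open(d_bay_store)}
  through step 3 (move(kitchen,store)): drop {at(store)}, keep {key_at(k3,lab), open(d_bay_store)}, require {at(kitchen), open(d_kitchen_store)}
    → {at(kitchen), key_at(k3,lab), open(d_bay_store), open(d_kitchen_store)}
  through step 2 (move(store,kitchen)): drop {at(kitchen)}, keep {key_at(k3,lab), open(d_bay_store), open(d_kitchen_store)}, require {at(store), open(d_kitchen_store)}
    → {at(store), key_at(k3,lab), open(d_bay_store), open(d_kitchen_store)}
  through step 1 (move(bay,store)): drop {at(store)}, keep {key_at(k3,lab), open(d_bay_store), open(d_kitchen_store)}, require {at(bay), open(d_bay_store)}
    → {at(bay), key_at(k3,lab), open(d_bay_store), open(d_kitchen_store)}

== RESULT ==
["at(bay)", "key_at(k3,lab)", "open(d_bay_store)", "open(d_kitchen_store)"]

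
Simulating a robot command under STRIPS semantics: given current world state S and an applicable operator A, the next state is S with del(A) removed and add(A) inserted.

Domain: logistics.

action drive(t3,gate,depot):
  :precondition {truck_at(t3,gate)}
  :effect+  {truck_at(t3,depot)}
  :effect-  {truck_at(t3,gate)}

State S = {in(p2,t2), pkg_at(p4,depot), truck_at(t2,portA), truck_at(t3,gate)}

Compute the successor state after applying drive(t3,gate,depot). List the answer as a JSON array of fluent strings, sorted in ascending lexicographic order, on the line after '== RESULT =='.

Compute (S \ del) ∪ add:
  pre ⊆ S: {truck_at(t3,gate)} ⊆ S  — applicable
  S \ del = {in(p2,t2), pkg_at(p4,depot), truck_at(t2,portA)}
  ∪ add   = {in(p2,t2), pkg_at(p4,depot), truck_at(t2,portA), truck_at(t3,depot)}

== RESULT ==
["in(p2,t2)", "pkg_at(p4,depot)", "truck_at(t2,portA)", "truck_at(t3,depot)"]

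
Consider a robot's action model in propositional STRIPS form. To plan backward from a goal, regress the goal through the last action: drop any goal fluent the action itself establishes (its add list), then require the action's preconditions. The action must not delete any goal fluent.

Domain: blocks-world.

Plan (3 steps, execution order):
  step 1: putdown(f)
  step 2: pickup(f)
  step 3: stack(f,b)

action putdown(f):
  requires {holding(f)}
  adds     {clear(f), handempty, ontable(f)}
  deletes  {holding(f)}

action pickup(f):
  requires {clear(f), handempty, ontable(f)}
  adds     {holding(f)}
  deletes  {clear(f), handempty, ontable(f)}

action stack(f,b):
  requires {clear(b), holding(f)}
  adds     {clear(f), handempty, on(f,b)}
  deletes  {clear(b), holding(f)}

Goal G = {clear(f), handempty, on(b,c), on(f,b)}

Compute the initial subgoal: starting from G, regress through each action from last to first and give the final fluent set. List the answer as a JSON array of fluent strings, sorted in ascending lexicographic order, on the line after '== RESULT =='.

Regress step by step:
  through step 3 (stack(f,b)): drop {clear(f), handempty, on(f,b)}, keep {on(b,c)}, require {clear(b), holding(f)}
    → {clear(b), holding(f), on(b,c)}
  through step 2 (pickup(f)): drop {holding(f)}, keep {clear(b), on(b,c)}, require {clear(f), handempty, ontable(f)}
    → {clear(b), clear(f), handempty, on(b,c), ontable(f)}
  through step 1 (putdown(f)): drop {clear(f), handempty, ontable(f)}, keep {clear(b), on(b,c)}, require {holding(f)}
    → {clear(b), holding(f), on(b,c)}

== RESULT ==
["clear(b)", "holding(f)", "on(b,c)"]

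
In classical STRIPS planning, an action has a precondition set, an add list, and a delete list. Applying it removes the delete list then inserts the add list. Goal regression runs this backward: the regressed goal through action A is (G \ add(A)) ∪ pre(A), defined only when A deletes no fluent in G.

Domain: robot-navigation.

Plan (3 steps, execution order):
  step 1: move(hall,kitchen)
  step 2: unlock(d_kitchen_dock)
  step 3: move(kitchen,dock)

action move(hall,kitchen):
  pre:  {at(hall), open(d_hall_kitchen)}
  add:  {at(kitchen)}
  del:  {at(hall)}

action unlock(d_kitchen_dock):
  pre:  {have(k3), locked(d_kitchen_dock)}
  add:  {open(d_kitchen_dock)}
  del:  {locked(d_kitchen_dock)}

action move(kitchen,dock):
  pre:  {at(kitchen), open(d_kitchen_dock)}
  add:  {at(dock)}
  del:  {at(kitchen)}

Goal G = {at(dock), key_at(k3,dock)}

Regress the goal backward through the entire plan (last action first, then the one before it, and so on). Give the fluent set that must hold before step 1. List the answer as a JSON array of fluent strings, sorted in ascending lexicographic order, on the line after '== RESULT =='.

Work backward from the goal:
  through step 3 (move(kitchen,dock)): drop {at(dock)}, keep {key_at(k3,dock)}, require {at(kitchen), open(d_kitchen_dock)}
    → {at(kitchen), key_at(k3,dock), open(d_kitchen_dock)}
  through step 2 (unlock(d_kitchen_dock)): drop {open(d_kitchen_dock)}, keep {at(kitchen), key_at(k3,dock)}, require {have(k3), locked(d_kitchen_dock)}
    → {at(kitchen), have(k3), key_at(k3,dock), locked(d_kitchen_dock)}
  through step 1 (move(hall,kitchen)): drop {at(kitchen)}, keep {have(k3), key_at(k3,dock), locked(d_kitchen_dock)}, require {at(hall), open(d_hall_kitchen)}
    → {at(hall), have(k3), key_at(k3,dock), locked(d_kitchen_dock), open(d_hall_kitchen)}

== RESULT ==
["at(hall)", "have(k3)", "key_at(k3,dock)", "locked(d_kitchen_dock)", "open(d_hall_kitchen)"]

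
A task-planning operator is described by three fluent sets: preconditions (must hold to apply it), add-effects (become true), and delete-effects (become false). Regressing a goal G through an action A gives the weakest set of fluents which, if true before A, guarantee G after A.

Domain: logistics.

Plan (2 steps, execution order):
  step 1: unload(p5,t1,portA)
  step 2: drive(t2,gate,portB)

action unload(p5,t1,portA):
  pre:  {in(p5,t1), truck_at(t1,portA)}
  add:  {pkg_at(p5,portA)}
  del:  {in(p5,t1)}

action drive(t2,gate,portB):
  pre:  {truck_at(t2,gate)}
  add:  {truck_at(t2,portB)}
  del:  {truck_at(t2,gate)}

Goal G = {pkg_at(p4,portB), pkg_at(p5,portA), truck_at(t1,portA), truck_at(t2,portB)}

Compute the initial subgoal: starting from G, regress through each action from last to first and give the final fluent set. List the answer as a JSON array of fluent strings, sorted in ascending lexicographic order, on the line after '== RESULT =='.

Work backward from the goal:
  through step 2 (drive(t2,gate,portB)): drop {truck_at(t2,portB)}, keep {pkg_at(p4,portB), pkg_at(p5,portA), truck_at(t1,portA)}, require {truck_at(t2,gate)}
    → {pkg_at(p4,portB), pkg_at(p5,portA), truck_at(t1,portA), truck_at(t2,gate)}
  through step 1 (unload(p5,t1,portA)): drop {pkg_at(p5,portA)}, keep {pkg_at(p4,portB), truck_at(t1,portA), truck_at(t2,gate)}, require {in(p5,t1), truck_at(t1,portA)}
    → {in(p5,t1), pkg_at(p4,portB), truck_at(t1,portA), truck_at(t2,gate)}

== RESULT ==
["in(p5,t1)", "pkg_at(p4,portB)", "truck_at(t1,portA)", "truck_at(t2,gate)"]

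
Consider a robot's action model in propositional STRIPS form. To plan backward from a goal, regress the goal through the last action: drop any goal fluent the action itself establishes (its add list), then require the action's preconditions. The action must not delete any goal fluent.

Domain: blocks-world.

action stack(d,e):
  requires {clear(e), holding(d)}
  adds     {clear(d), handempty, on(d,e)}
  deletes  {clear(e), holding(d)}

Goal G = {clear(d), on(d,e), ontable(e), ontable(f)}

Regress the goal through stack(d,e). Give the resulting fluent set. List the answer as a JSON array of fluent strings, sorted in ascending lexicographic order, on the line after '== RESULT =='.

Compute (G \ add) ∪ pre:
  G ∩ del = {}  (empty — regression defined)
  G \ add = {clear(d), on(d,e), ontable(e), ontable(f)} \ {clear(d), handempty, on(d,e)} = {ontable(e), ontable(f)}
  ∪ pre   = {ontable(e), ontable(f)} ∪ {clear(e), holding(d)}
          = {clear(e), holding(d), ontable(e), ontable(f)}

== RESULT ==
["clear(e)", "holding(d)", "ontable(e)", "ontable(f)"]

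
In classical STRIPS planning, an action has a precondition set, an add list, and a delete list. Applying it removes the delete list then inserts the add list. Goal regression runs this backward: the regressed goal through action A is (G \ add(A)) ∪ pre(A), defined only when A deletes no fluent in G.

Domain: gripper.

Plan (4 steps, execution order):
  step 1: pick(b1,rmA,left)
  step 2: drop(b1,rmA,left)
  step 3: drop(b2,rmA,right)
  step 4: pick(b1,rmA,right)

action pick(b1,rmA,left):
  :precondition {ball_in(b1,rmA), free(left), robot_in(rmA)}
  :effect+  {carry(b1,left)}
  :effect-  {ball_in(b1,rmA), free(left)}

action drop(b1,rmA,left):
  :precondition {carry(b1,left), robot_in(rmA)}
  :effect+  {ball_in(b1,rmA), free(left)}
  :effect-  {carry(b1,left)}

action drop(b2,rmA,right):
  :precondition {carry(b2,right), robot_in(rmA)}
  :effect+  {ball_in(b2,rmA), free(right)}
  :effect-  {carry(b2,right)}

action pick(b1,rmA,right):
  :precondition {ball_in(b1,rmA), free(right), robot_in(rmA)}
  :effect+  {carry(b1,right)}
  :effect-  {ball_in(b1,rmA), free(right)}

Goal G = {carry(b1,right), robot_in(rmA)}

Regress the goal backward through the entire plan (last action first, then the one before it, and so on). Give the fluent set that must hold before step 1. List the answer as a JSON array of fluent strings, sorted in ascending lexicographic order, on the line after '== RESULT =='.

Regress step by step:
  through step 4 (pick(b1,rmA,right)): drop {carry(b1,right)}, keep {robot_in(rmA)}, require {ball_in(b1,rmA), free(right), robot_in(rmA)}
    → {ball_in(b1,rmA), free(right), robot_in(rmA)}
  through step 3 (drop(b2,rmA,right)): drop {free(right)}, keep {ball_in(b1,rmA), robot_in(rmA)}, require {carry(b2,right), robot_in(rmA)}
    → {ball_in(b1,rmA), carry(b2,right), robot_in(rmA)}
  through step 2 (drop(b1,rmA,left)): drop {ball_in(b1,rmA)}, keep {carry(b2,right), robot_in(rmA)}, require {carry(b1,left), robot_in(rmA)}
    → {carry(b1,left), carry(b2,right), robot_in(rmA)}
  through step 1 (pick(b1,rmA,left)): drop {carry(b1,left)}, keep {carry(b2,right), robot_in(rmA)}, require {ball_in(b1,rmA), free(left), robot_in(rmA)}
    → {ball_in(b1,rmA), carry(b2,right), free(left), robot_in(rmA)}

== RESULT ==
["ball_in(b1,rmA)", "carry(b2,right)", "free(left)", "robot_in(rmA)"]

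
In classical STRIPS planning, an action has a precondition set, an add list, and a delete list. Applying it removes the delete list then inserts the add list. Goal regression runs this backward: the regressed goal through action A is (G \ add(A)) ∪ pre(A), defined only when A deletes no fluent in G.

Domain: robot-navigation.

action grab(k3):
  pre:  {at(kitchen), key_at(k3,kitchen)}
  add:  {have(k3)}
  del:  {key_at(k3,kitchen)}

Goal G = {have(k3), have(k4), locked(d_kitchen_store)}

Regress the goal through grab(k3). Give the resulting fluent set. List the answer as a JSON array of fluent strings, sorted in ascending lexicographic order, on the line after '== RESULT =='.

Compute (G \ add) ∪ pre:
  G ∩ del = {}  (empty — regression defined)
  G \ add = {have(k3), have(k4), locked(d_kitchen_store)} \ {have(k3)} = {have(k4), locked(d_kitchen_store)}
  ∪ pre   = {have(k4), locked(d_kitchen_store)} ∪ {at(kitchen), key_at(k3,kitchen)}
          = {at(kitchen), have(k4), key_at(k3,kitchen), locked(d_kitchen_store)}

== RESULT ==
["at(kitchen)", "have(k4)", "key_at(k3,kitchen)", "locked(d_kitchen_store)"]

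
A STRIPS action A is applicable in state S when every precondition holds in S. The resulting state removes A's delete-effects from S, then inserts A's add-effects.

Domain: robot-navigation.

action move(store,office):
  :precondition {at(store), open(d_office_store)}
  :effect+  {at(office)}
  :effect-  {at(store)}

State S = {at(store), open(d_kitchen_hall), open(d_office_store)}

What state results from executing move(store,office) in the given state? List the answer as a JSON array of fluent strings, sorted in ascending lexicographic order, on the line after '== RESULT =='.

Compute (S \ del) ∪ add:
  pre ⊆ S: {at(store), open(d_office_store)} ⊆ S  — applicable
  S \ del = {open(d_kitchen_hall), open(d_office_store)}
  ∪ add   = {at(office), open(d_kitchen_hall), open(d_office_store)}

== RESULT ==
["at(office)", "open(d_kitchen_hall)", "open(d_office_store)"]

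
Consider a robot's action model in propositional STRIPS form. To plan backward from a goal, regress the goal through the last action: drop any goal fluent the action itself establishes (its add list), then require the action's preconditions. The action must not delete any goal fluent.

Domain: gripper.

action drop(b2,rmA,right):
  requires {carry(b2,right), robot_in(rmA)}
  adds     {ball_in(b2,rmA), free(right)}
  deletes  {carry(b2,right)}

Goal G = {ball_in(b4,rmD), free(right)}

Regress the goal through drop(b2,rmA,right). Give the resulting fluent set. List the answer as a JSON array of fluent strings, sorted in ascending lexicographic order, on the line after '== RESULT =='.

Regress:
  G ∩ del = {}  (empty — regression defined)
  G \ add = {ball_in(b4,rmD), free(right)} \ {ball_in(b2,rmA), free(right)} = {ball_in(b4,rmD)}
  ∪ pre   = {ball_in(b4,rmD)} ∪ {carry(b2,right), robot_in(rmA)}
          = {ball_in(b4,rmD), carry(b2,right), robot_in(rmA)}

== RESULT ==
["ball_in(b4,rmD)", "carry(b2,right)", "robot_in(rmA)"]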